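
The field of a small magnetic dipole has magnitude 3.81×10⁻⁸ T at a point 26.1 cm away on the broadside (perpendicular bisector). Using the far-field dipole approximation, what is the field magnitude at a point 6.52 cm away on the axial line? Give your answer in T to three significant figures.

Dipole fields scale as 1/r³ in the far field.
The axial field is twice the equatorial field at the same r, so the geometry factor is 2/1.
B₂ = B₁ · (2/1) · (r₁/r₂)³ = 3.81×10⁻⁸ · 2 · (26.1/6.52)³.
(r₁/r₂)³ = (4.003)³ = 64.15.
B₂ ≈ 4.888×10⁻⁶ T.

B ≈ 4.89×10⁻⁶ T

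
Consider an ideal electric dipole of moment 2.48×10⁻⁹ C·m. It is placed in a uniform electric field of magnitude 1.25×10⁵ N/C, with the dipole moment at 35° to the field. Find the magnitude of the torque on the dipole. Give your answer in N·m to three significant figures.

τ ≈ 1.78×10⁻⁴ N·m

Torque on an electric dipole: τ = pE sinθ.
τ = (2.48×10⁻⁹)(1.25×10⁵)·sin35° = 1.778×10⁻⁴ N·m.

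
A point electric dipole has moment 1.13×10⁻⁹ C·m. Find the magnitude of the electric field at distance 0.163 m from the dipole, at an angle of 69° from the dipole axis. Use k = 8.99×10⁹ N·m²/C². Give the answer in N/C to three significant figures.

E ≈ 2760 N/C

At angle θ the dipole field magnitude is E = (kp/r³)·√(1 + 3cos²θ).
kp/r³ = (8.99×10⁹)(1.13×10⁻⁹) / (0.163)³ = 2346 N/C.
√(1 + 3cos²69°) = √(1 + 3·0.1284) = √1.3853 ≈ 1.1770.
E ≈ 2346 × 1.177 = 2761 N/C.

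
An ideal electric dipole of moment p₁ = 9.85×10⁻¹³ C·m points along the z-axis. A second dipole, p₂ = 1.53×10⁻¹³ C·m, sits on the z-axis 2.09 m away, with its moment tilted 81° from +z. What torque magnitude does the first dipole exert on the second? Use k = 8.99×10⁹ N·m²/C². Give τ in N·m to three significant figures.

τ ≈ 2.93×10⁻¹⁶ N·m

The second dipole sits on the axis of the first, so the field there is axial: E₁ = 2kp₁/r³ along +z.
E₁ = 2(8.99×10⁹)(9.85×10⁻¹³)/(2.09)³ = 0.001940 N/C.
Torque on the second dipole: τ = p₂ E₁ sinθ.
τ = (1.53×10⁻¹³)(0.001940)·sin81° = 2.932×10⁻¹⁶ N·m.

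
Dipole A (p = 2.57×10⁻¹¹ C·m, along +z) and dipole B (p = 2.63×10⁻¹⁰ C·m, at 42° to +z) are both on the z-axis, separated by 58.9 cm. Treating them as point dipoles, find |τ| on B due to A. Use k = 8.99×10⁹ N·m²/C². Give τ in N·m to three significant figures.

τ ≈ 3.98×10⁻¹⁰ N·m

The second dipole sits on the axis of the first, so the field there is axial: E₁ = 2kp₁/r³ along +z.
E₁ = 2(8.99×10⁹)(2.57×10⁻¹¹)/(0.589)³ = 2.261 N/C.
Torque on the second dipole: τ = p₂ E₁ sinθ.
τ = (2.63×10⁻¹⁰)(2.261)·sin42° = 3.980×10⁻¹⁰ N·m.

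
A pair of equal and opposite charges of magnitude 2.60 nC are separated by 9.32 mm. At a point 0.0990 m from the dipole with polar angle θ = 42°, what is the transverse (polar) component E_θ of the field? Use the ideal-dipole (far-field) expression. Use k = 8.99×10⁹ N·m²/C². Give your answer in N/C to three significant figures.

E_θ ≈ 150 N/C

Dipole moment p = qd = (2.60×10⁻⁹ C)(0.00932 m) = 2.423×10⁻¹¹ C·m.
For a dipole, E_θ = (kp sinθ)/r³.
kp/r³ = (8.99×10⁹)(2.423×10⁻¹¹)/(0.0990)³ = 224.5 N/C.
E_θ = 224.5·sin42° = 150.2 N/C.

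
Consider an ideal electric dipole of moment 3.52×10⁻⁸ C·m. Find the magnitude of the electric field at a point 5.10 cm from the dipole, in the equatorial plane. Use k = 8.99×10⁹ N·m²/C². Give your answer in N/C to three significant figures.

In the equatorial plane E = kp/r³.
E = (8.99×10⁹)(3.52×10⁻⁸) / (0.0510)³ = 2.386×10⁶ N/C.

E ≈ 2.39×10⁶ N/C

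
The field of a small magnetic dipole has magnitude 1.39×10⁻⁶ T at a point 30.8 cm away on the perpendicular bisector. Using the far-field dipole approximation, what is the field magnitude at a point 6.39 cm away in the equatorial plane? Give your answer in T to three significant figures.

Dipole fields scale as 1/r³ in the far field; the geometry is the same at both points.
B₂ = B₁ · (r₁/r₂)³ = 1.39×10⁻⁶ · (30.8/6.39)³.
(r₁/r₂)³ = (4.82)³ = 112.
B₂ ≈ 1.557×10⁻⁴ T.

B ≈ 1.56×10⁻⁴ T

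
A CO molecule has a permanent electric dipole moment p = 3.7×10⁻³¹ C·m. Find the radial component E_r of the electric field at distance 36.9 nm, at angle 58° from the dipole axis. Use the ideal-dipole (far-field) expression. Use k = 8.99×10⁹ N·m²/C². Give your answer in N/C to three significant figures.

For a dipole, E_r = (2kp cosθ)/r³.
kp/r³ = (8.99×10⁹)(3.70×10⁻³¹)/(3.69×10⁻⁸)³ = 66.20 N/C.
E_r = 2·66.20·cos58° = 70.17 N/C.

E_r ≈ 70.2 N/C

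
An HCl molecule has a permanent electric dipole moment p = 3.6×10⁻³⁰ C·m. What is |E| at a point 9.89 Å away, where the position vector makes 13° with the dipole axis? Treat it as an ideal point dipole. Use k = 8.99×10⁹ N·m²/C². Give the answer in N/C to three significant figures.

E ≈ 6.56×10⁷ N/C

At angle θ the dipole field magnitude is E = (kp/r³)·√(1 + 3cos²θ).
kp/r³ = (8.99×10⁹)(3.60×10⁻³⁰) / (9.89×10⁻¹⁰)³ = 3.346×10⁷ N/C.
√(1 + 3cos²13°) = √(1 + 3·0.9494) = √3.8482 ≈ 1.9617.
E ≈ 3.346×10⁷ × 1.962 = 6.563×10⁷ N/C.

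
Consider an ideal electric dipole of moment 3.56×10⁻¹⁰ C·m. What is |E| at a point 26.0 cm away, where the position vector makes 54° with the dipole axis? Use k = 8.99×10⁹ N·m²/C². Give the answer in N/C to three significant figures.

At angle θ the dipole field magnitude is E = (kp/r³)·√(1 + 3cos²θ).
kp/r³ = (8.99×10⁹)(3.56×10⁻¹⁰) / (0.260)³ = 182.1 N/C.
√(1 + 3cos²54°) = √(1 + 3·0.3455) = √2.0365 ≈ 1.4271.
E ≈ 182.1 × 1.427 = 259.9 N/C.

E ≈ 260 N/C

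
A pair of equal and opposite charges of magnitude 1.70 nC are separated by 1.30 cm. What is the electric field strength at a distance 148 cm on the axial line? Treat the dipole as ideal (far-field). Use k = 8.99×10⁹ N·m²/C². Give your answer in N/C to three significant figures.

E ≈ 0.123 N/C

Dipole moment p = qd = (1.70×10⁻⁹ C)(0.0130 m) = 2.21×10⁻¹¹ C·m.
On the dipole axis E = 2kp/r³.
E = 2·(8.99×10⁹)(2.21×10⁻¹¹) / (1.48)³ = 0.1226 N/C.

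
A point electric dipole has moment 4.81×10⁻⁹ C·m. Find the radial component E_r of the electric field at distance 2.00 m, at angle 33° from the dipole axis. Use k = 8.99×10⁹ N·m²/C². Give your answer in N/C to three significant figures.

For a dipole, E_r = (2kp cosθ)/r³.
kp/r³ = (8.99×10⁹)(4.81×10⁻⁹)/(2.00)³ = 5.405 N/C.
E_r = 2·5.405·cos33° = 9.066 N/C.

E_r ≈ 9.07 N/C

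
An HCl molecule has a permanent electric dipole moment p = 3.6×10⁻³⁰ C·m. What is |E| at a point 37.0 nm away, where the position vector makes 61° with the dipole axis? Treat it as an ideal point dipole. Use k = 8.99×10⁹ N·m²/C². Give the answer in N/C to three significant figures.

At angle θ the dipole field magnitude is E = (kp/r³)·√(1 + 3cos²θ).
kp/r³ = (8.99×10⁹)(3.60×10⁻³⁰) / (3.70×10⁻⁸)³ = 638.9 N/C.
√(1 + 3cos²61°) = √(1 + 3·0.2350) = √1.7051 ≈ 1.3058.
E ≈ 638.9 × 1.306 = 834.3 N/C.

E ≈ 834 N/C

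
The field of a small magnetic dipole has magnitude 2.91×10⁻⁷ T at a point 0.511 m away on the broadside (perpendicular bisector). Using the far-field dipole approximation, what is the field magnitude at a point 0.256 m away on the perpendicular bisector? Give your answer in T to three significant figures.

B ≈ 2.31×10⁻⁶ T

Dipole fields scale as 1/r³ in the far field; the geometry is the same at both points.
B₂ = B₁ · (r₁/r₂)³ = 2.91×10⁻⁷ · (0.511/0.256)³.
(r₁/r₂)³ = (1.996)³ = 7.953.
B₂ ≈ 2.314×10⁻⁶ T.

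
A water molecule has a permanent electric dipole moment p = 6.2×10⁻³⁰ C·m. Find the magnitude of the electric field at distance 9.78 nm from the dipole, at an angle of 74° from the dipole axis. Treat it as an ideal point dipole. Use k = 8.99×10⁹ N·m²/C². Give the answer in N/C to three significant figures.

At angle θ the dipole field magnitude is E = (kp/r³)·√(1 + 3cos²θ).
kp/r³ = (8.99×10⁹)(6.20×10⁻³⁰) / (9.78×10⁻⁹)³ = 5.958×10⁴ N/C.
√(1 + 3cos²74°) = √(1 + 3·0.0760) = √1.2279 ≈ 1.1081.
E ≈ 5.958×10⁴ × 1.108 = 6.603×10⁴ N/C.

E ≈ 6.60×10⁴ N/C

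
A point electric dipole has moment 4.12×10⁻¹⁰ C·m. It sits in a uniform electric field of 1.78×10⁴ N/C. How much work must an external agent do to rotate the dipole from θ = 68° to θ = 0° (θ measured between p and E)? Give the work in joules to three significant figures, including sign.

W_ext = ΔU = U(θ₂) − U(θ₁) = −pE cosθ₂ − (−pE cosθ₁) = pE(cosθ₁ − cosθ₂).
W = (4.12×10⁻¹⁰)(1.78×10⁴)·(cos68° − cos0°) = (7.334×10⁻⁶)·(-0.6254) = -4.586×10⁻⁶ J.

W ≈ -4.59×10⁻⁶ J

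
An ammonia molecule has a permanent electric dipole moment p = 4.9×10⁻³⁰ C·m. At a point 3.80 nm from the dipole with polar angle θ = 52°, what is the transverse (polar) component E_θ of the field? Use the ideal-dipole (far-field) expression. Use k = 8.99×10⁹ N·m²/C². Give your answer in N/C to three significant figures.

For a dipole, E_θ = (kp sinθ)/r³.
kp/r³ = (8.99×10⁹)(4.90×10⁻³⁰)/(3.80×10⁻⁹)³ = 8.028×10⁵ N/C.
E_θ = 8.028×10⁵·sin52° = 6.326×10⁵ N/C.

E_θ ≈ 6.33×10⁵ N/C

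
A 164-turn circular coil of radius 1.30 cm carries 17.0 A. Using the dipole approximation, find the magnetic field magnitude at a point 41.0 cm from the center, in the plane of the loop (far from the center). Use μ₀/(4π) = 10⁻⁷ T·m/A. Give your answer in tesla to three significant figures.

B ≈ 2.15×10⁻⁶ T

m = NIA = NIπa² = 164·(17.0)·π·(0.0130)² = 1.48 A·m².
In the equatorial plane B = (μ₀/4π)·m/r³ (half the axial value).
B = (10⁻⁷)·(1.48) / (0.410)³ = 2.147×10⁻⁶ T.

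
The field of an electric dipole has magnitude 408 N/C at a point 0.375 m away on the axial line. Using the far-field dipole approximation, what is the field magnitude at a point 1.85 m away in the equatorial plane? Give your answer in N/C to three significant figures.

E ≈ 1.70 N/C

Dipole fields scale as 1/r³ in the far field.
The axial field is twice the equatorial field at the same r, so the geometry factor is 1/2.
E₂ = E₁ · (1/2) · (r₁/r₂)³ = 408 · 0.5 · (0.375/1.85)³.
(r₁/r₂)³ = (0.2027)³ = 0.008329.
E₂ ≈ 1.699 N/C.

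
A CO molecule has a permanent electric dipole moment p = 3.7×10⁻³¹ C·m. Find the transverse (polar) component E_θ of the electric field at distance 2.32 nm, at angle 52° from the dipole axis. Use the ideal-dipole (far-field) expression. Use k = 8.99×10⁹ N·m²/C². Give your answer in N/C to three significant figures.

E_θ ≈ 2.10×10⁵ N/C

For a dipole, E_θ = (kp sinθ)/r³.
kp/r³ = (8.99×10⁹)(3.70×10⁻³¹)/(2.32×10⁻⁹)³ = 2.664×10⁵ N/C.
E_θ = 2.664×10⁵·sin52° = 2.099×10⁵ N/C.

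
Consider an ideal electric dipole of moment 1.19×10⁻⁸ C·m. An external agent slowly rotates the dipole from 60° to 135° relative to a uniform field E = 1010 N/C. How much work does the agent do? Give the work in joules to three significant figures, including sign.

W_ext = ΔU = U(θ₂) − U(θ₁) = −pE cosθ₂ − (−pE cosθ₁) = pE(cosθ₁ − cosθ₂).
W = (1.19×10⁻⁸)(1010)·(cos60° − cos135°) = (1.202×10⁻⁵)·(+1.2071) = 1.451×10⁻⁵ J.

W ≈ 1.45×10⁻⁵ J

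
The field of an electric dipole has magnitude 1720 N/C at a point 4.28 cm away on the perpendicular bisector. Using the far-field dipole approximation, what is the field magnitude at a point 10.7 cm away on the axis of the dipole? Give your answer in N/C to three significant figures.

E ≈ 220 N/C

Dipole fields scale as 1/r³ in the far field.
The axial field is twice the equatorial field at the same r, so the geometry factor is 2/1.
E₂ = E₁ · (2/1) · (r₁/r₂)³ = 1720 · 2 · (4.28/10.7)³.
(r₁/r₂)³ = (0.4)³ = 0.064.
E₂ ≈ 220.2 N/C.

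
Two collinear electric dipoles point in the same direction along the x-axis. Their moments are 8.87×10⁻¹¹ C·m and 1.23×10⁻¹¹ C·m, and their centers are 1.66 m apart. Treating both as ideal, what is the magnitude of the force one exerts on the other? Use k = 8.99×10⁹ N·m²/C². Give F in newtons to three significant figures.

On-axis field of dipole 1 at distance r: E = 2kp₁/r³. Force on dipole 2 is F = p₂·dE/dr (gradient along axis).
dE/dr = −6kp₁/r⁴, so |F| = 6kp₁p₂/r⁴ (attractive for aligned moments).
F = 6(8.99×10⁹)(8.87×10⁻¹¹)(1.23×10⁻¹¹)/(1.66)⁴ = 7.750×10⁻¹² N.

F ≈ 7.75×10⁻¹² N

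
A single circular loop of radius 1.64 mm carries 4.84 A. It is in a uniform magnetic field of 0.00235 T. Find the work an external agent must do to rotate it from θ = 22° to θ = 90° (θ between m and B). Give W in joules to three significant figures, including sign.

Magnetic moment m = IA = Iπa² = (4.84)·π·(0.00164)² = 4.09×10⁻⁵ A·m².
W_ext = ΔU = −mB cosθ₂ + mB cosθ₁ = mB(cosθ₁ − cosθ₂).
W = (4.09×10⁻⁵)(0.00235)·(cos22° − cos90°) = (9.612×10⁻⁸)·(+0.9272) = 8.912×10⁻⁸ J.

W ≈ 8.91×10⁻⁸ J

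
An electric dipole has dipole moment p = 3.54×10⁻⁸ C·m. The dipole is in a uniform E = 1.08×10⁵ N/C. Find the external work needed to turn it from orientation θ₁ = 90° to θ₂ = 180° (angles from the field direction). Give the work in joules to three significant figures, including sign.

W ≈ 0.00382 J

W_ext = ΔU = U(θ₂) − U(θ₁) = −pE cosθ₂ − (−pE cosθ₁) = pE(cosθ₁ − cosθ₂).
W = (3.54×10⁻⁸)(1.08×10⁵)·(cos90° − cos180°) = (0.003823)·(+1.0000) = 0.003823 J.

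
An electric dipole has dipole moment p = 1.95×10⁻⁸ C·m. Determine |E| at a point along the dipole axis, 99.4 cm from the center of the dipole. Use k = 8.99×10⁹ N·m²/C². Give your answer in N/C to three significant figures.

E ≈ 357 N/C

On the dipole axis E = 2kp/r³.
E = 2·(8.99×10⁹)(1.95×10⁻⁸) / (0.994)³ = 357.0 N/C.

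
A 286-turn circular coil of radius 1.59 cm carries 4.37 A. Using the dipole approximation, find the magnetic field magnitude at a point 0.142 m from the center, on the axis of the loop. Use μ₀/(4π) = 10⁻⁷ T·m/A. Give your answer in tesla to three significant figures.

B ≈ 6.93×10⁻⁵ T

m = NIA = NIπa² = 286·(4.37)·π·(0.0159)² = 0.9926 A·m².
On axis B = (μ₀/4π)·2m/r³.
B = 2·(10⁻⁷)·(0.9926) / (0.142)³ = 6.933×10⁻⁵ T.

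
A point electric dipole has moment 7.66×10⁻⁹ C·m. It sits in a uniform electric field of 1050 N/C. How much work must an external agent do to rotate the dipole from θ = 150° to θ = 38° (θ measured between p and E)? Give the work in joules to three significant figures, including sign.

W_ext = ΔU = U(θ₂) − U(θ₁) = −pE cosθ₂ − (−pE cosθ₁) = pE(cosθ₁ − cosθ₂).
W = (7.66×10⁻⁹)(1050)·(cos150° − cos38°) = (8.043×10⁻⁶)·(-1.6540) = -1.330×10⁻⁵ J.

W ≈ -1.33×10⁻⁵ J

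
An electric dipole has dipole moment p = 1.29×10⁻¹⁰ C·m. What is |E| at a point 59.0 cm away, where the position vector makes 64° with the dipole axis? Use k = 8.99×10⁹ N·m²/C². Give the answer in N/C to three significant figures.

E ≈ 7.09 N/C

At angle θ the dipole field magnitude is E = (kp/r³)·√(1 + 3cos²θ).
kp/r³ = (8.99×10⁹)(1.29×10⁻¹⁰) / (0.590)³ = 5.647 N/C.
√(1 + 3cos²64°) = √(1 + 3·0.1922) = √1.5765 ≈ 1.2556.
E ≈ 5.647 × 1.256 = 7.090 N/C.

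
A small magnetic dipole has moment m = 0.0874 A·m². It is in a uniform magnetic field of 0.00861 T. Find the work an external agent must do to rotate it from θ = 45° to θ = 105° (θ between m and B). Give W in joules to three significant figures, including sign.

W ≈ 7.27×10⁻⁴ J

W_ext = ΔU = −mB cosθ₂ + mB cosθ₁ = mB(cosθ₁ − cosθ₂).
W = (0.0874)(0.00861)·(cos45° − cos105°) = (7.525×10⁻⁴)·(+0.9659) = 7.269×10⁻⁴ J.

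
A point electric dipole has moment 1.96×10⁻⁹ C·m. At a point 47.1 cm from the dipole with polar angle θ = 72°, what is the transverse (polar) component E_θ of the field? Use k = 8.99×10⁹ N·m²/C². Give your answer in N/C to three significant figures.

For a dipole, E_θ = (kp sinθ)/r³.
kp/r³ = (8.99×10⁹)(1.96×10⁻⁹)/(0.471)³ = 168.6 N/C.
E_θ = 168.6·sin72° = 160.4 N/C.

E_θ ≈ 160 N/C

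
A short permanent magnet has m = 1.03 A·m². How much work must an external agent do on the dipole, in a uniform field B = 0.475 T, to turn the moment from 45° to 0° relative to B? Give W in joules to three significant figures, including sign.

W ≈ -0.143 J

W_ext = ΔU = −mB cosθ₂ + mB cosθ₁ = mB(cosθ₁ − cosθ₂).
W = (1.03)(0.475)·(cos45° − cos0°) = (0.4892)·(-0.2929) = -0.1433 J.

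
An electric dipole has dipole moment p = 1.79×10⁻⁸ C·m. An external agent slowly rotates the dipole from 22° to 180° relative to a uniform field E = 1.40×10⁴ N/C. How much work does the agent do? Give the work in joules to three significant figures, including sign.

W_ext = ΔU = U(θ₂) − U(θ₁) = −pE cosθ₂ − (−pE cosθ₁) = pE(cosθ₁ − cosθ₂).
W = (1.79×10⁻⁸)(1.40×10⁴)·(cos22° − cos180°) = (2.506×10⁻⁴)·(+1.9272) = 4.830×10⁻⁴ J.

W ≈ 4.83×10⁻⁴ J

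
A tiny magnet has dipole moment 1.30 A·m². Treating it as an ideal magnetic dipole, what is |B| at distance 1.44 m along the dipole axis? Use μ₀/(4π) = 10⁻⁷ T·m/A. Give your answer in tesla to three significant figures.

B ≈ 8.71×10⁻⁸ T

On axis B = (μ₀/4π)·2m/r³.
B = 2·(10⁻⁷)·(1.30) / (1.44)³ = 8.707×10⁻⁸ T.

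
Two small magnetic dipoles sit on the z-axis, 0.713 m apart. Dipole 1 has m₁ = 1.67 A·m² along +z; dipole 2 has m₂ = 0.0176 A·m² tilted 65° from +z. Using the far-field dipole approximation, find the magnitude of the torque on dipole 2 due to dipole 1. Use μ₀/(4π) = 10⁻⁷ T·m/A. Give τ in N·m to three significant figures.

τ ≈ 1.47×10⁻⁸ N·m

Dipole B is on the axis of dipole A, so B₁ there is axial: B₁ = (μ₀/4π)·2m₁/r³ along +z.
B₁ = 2(10⁻⁷)(1.67)/(0.713)³ = 9.215×10⁻⁷ T.
τ = m₂ B₁ sinθ.
τ = (0.0176)(9.215×10⁻⁷)·sin65° = 1.470×10⁻⁸ N·m.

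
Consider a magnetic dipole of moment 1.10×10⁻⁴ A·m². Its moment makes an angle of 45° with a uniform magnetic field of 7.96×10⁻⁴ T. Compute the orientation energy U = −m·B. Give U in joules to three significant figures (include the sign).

U = −m·B = −mB cosθ.
U = −(1.10×10⁻⁴)(7.96×10⁻⁴)·cos45° = -6.191×10⁻⁸ J.

U ≈ -6.19×10⁻⁸ J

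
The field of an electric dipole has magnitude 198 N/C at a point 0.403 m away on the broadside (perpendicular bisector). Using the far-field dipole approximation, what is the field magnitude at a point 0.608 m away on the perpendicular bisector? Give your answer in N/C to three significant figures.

Dipole fields scale as 1/r³ in the far field; the geometry is the same at both points.
E₂ = E₁ · (r₁/r₂)³ = 198 · (0.403/0.608)³.
(r₁/r₂)³ = (0.6628)³ = 0.2912.
E₂ ≈ 57.66 N/C.

E ≈ 57.7 N/C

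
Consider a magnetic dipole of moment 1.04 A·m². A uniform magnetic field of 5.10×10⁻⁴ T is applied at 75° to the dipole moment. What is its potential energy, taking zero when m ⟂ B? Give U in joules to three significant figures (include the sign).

U ≈ -1.37×10⁻⁴ J

U = −m·B = −mB cosθ.
U = −(1.04)(5.10×10⁻⁴)·cos75° = -1.373×10⁻⁴ J.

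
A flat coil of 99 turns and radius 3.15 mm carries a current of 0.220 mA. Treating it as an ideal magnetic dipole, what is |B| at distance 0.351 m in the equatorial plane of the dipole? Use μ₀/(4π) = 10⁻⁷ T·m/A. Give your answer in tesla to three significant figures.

B ≈ 1.57×10⁻¹² T

m = NIA = NIπa² = 99·(2.20×10⁻⁴)·π·(0.00315)² = 6.789×10⁻⁷ A·m².
In the equatorial plane B = (μ₀/4π)·m/r³ (half the axial value).
B = (10⁻⁷)·(6.789×10⁻⁷) / (0.351)³ = 1.570×10⁻¹² T.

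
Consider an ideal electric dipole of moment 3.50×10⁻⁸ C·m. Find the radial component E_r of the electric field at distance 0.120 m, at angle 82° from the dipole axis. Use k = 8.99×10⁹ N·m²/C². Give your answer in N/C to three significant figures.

E_r ≈ 5.07×10⁴ N/C

For a dipole, E_r = (2kp cosθ)/r³.
kp/r³ = (8.99×10⁹)(3.50×10⁻⁸)/(0.120)³ = 1.821×10⁵ N/C.
E_r = 2·1.821×10⁵·cos82° = 5.068×10⁴ N/C.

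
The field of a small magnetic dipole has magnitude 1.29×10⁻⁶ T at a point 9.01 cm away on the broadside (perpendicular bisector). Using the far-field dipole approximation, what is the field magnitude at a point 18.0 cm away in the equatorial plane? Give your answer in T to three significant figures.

Dipole fields scale as 1/r³ in the far field; the geometry is the same at both points.
B₂ = B₁ · (r₁/r₂)³ = 1.29×10⁻⁶ · (9.01/18.0)³.
(r₁/r₂)³ = (0.5006)³ = 0.1254.
B₂ ≈ 1.618×10⁻⁷ T.

B ≈ 1.62×10⁻⁷ T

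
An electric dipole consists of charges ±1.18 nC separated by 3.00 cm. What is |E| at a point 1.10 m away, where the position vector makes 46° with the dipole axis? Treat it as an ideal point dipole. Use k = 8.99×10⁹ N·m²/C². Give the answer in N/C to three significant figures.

Dipole moment p = qd = (1.18×10⁻⁹ C)(0.0300 m) = 3.54×10⁻¹¹ C·m.
At angle θ the dipole field magnitude is E = (kp/r³)·√(1 + 3cos²θ).
kp/r³ = (8.99×10⁹)(3.54×10⁻¹¹) / (1.10)³ = 0.2391 N/C.
√(1 + 3cos²46°) = √(1 + 3·0.4826) = √2.4477 ≈ 1.5645.
E ≈ 0.2391 × 1.564 = 0.3741 N/C.

E ≈ 0.374 N/C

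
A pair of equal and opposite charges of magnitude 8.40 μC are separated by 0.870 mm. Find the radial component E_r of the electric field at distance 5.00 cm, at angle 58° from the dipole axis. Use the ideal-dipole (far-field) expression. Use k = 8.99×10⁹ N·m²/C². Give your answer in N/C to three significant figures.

Dipole moment p = qd = (8.40×10⁻⁶ C)(8.70×10⁻⁴ m) = 7.308×10⁻⁹ C·m.
For a dipole, E_r = (2kp cosθ)/r³.
kp/r³ = (8.99×10⁹)(7.308×10⁻⁹)/(0.0500)³ = 5.256×10⁵ N/C.
E_r = 2·5.256×10⁵·cos58° = 5.570×10⁵ N/C.

E_r ≈ 5.57×10⁵ N/C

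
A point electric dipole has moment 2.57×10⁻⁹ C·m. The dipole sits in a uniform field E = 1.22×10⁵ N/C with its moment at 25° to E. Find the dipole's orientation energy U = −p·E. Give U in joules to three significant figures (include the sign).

U = −p·E = −pE cosθ.
U = −(2.57×10⁻⁹)(1.22×10⁵)·cos25° = -2.842×10⁻⁴ J.

U ≈ -2.84×10⁻⁴ J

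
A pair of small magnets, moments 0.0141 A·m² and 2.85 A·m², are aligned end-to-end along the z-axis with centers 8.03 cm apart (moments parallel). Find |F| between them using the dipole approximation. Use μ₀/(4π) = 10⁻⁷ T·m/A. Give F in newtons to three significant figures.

F ≈ 5.80×10⁻⁴ N

On-axis B of dipole 1: B = (μ₀/4π)·2m₁/r³. Force on dipole 2: F = m₂·dB/dr.
dB/dr = −(μ₀/4π)·6m₁/r⁴, so |F| = (μ₀/4π)·6m₁m₂/r⁴.
F = 6(10⁻⁷)(0.0141)(2.85)/(0.0803)⁴ = 5.799×10⁻⁴ N.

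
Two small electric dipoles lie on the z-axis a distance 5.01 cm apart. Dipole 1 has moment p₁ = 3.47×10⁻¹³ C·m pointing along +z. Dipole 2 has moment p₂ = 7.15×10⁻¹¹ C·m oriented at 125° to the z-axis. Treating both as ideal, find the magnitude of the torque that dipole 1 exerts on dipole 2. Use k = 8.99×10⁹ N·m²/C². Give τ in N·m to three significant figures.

The second dipole sits on the axis of the first, so the field there is axial: E₁ = 2kp₁/r³ along +z.
E₁ = 2(8.99×10⁹)(3.47×10⁻¹³)/(0.0501)³ = 49.61 N/C.
Torque on the second dipole: τ = p₂ E₁ sinθ.
τ = (7.15×10⁻¹¹)(49.61)·sin125° = 2.906×10⁻⁹ N·m.

τ ≈ 2.91×10⁻⁹ N·m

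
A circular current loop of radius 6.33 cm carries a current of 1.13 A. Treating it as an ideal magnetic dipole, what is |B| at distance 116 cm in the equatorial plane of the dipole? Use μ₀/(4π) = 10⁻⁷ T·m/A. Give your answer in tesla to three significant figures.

B ≈ 9.11×10⁻¹⁰ T

Magnetic moment m = IA = Iπa² = (1.13)·π·(0.0633)² = 0.01422 A·m².
In the equatorial plane B = (μ₀/4π)·m/r³ (half the axial value).
B = (10⁻⁷)·(0.01422) / (1.16)³ = 9.110×10⁻¹⁰ T.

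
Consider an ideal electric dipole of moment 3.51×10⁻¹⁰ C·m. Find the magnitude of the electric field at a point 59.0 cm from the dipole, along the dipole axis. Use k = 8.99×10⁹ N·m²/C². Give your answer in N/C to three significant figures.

On the dipole axis E = 2kp/r³.
E = 2·(8.99×10⁹)(3.51×10⁻¹⁰) / (0.590)³ = 30.73 N/C.

E ≈ 30.7 N/C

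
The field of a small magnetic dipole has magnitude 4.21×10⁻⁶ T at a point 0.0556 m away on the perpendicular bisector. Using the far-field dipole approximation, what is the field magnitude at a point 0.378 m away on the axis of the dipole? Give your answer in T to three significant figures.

B ≈ 2.68×10⁻⁸ T

Dipole fields scale as 1/r³ in the far field.
The axial field is twice the equatorial field at the same r, so the geometry factor is 2/1.
B₂ = B₁ · (2/1) · (r₁/r₂)³ = 4.21×10⁻⁶ · 2 · (0.0556/0.378)³.
(r₁/r₂)³ = (0.1471)³ = 0.003182.
B₂ ≈ 2.680×10⁻⁸ T.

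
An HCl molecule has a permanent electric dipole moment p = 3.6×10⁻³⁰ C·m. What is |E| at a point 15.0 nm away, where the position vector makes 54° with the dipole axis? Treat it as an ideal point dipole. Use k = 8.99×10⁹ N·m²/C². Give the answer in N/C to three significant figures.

E ≈ 1.37×10⁴ N/C

At angle θ the dipole field magnitude is E = (kp/r³)·√(1 + 3cos²θ).
kp/r³ = (8.99×10⁹)(3.60×10⁻³⁰) / (1.50×10⁻⁸)³ = 9589 N/C.
√(1 + 3cos²54°) = √(1 + 3·0.3455) = √2.0365 ≈ 1.4271.
E ≈ 9589 × 1.427 = 1.368×10⁴ N/C.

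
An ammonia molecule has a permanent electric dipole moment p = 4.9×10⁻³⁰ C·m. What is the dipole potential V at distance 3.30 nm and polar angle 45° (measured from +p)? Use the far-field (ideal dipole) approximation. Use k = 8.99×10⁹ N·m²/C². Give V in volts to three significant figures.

V ≈ 0.00286 V

The dipole potential is V = kp cosθ / r².
V = (8.99×10⁹)(4.90×10⁻³⁰)·cos45° / (3.30×10⁻⁹)² = 0.002860 V.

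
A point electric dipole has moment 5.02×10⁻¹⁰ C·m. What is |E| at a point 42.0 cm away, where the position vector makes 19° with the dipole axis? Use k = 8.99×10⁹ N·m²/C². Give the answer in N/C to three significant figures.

At angle θ the dipole field magnitude is E = (kp/r³)·√(1 + 3cos²θ).
kp/r³ = (8.99×10⁹)(5.02×10⁻¹⁰) / (0.420)³ = 60.91 N/C.
√(1 + 3cos²19°) = √(1 + 3·0.8940) = √3.6820 ≈ 1.9189.
E ≈ 60.91 × 1.919 = 116.9 N/C.

E ≈ 117 N/C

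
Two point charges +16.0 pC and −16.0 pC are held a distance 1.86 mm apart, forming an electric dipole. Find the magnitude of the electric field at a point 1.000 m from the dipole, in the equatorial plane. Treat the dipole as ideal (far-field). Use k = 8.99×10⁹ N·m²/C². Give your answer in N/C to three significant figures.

E ≈ 2.68×10⁻⁴ N/C

Dipole moment p = qd = (1.60×10⁻¹¹ C)(0.00186 m) = 2.976×10⁻¹⁴ C·m.
On the perpendicular bisector E = kp/r³ (half the axial value at the same distance).
E = (8.99×10⁹)(2.976×10⁻¹⁴) / (1.00)³ = 2.675×10⁻⁴ N/C.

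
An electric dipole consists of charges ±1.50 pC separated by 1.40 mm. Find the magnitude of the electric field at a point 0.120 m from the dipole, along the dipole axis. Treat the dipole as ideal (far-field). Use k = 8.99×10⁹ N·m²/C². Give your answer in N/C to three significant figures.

E ≈ 0.0219 N/C

Dipole moment p = qd = (1.50×10⁻¹² C)(0.00140 m) = 2.10×10⁻¹⁵ C·m.
On the dipole axis E = 2kp/r³.
E = 2·(8.99×10⁹)(2.10×10⁻¹⁵) / (0.120)³ = 0.02185 N/C.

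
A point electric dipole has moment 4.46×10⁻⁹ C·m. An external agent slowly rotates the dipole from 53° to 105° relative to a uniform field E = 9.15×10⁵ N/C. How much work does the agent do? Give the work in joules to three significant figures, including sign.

W_ext = ΔU = U(θ₂) − U(θ₁) = −pE cosθ₂ − (−pE cosθ₁) = pE(cosθ₁ − cosθ₂).
W = (4.46×10⁻⁹)(9.15×10⁵)·(cos53° − cos105°) = (0.004081)·(+0.8606) = 0.003512 J.

W ≈ 0.00351 J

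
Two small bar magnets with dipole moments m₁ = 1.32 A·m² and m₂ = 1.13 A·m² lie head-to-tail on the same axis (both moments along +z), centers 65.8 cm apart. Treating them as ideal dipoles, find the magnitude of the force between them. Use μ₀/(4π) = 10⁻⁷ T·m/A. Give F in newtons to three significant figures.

On-axis B of dipole 1: B = (μ₀/4π)·2m₁/r³. Force on dipole 2: F = m₂·dB/dr.
dB/dr = −(μ₀/4π)·6m₁/r⁴, so |F| = (μ₀/4π)·6m₁m₂/r⁴.
F = 6(10⁻⁷)(1.32)(1.13)/(0.658)⁴ = 4.774×10⁻⁶ N.

F ≈ 4.77×10⁻⁶ N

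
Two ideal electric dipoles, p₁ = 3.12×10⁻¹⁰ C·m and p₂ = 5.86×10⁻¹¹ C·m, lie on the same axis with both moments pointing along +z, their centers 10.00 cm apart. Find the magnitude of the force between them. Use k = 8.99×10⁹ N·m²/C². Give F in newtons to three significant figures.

F ≈ 9.86×10⁻⁶ N

On-axis field of dipole 1 at distance r: E = 2kp₁/r³. Force on dipole 2 is F = p₂·dE/dr (gradient along axis).
dE/dr = −6kp₁/r⁴, so |F| = 6kp₁p₂/r⁴ (attractive for aligned moments).
F = 6(8.99×10⁹)(3.12×10⁻¹⁰)(5.86×10⁻¹¹)/(0.100)⁴ = 9.862×10⁻⁶ N.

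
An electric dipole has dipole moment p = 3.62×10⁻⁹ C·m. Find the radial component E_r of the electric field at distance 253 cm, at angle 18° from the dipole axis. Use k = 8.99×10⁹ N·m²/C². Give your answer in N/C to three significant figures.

E_r ≈ 3.82 N/C

For a dipole, E_r = (2kp cosθ)/r³.
kp/r³ = (8.99×10⁹)(3.62×10⁻⁹)/(2.53)³ = 2.010 N/C.
E_r = 2·2.010·cos18° = 3.822 N/C.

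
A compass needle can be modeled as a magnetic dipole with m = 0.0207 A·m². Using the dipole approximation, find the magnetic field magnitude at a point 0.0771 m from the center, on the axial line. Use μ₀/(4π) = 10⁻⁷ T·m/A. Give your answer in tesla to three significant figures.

B ≈ 9.03×10⁻⁶ T

On axis B = (μ₀/4π)·2m/r³.
B = 2·(10⁻⁷)·(0.0207) / (0.0771)³ = 9.033×10⁻⁶ T.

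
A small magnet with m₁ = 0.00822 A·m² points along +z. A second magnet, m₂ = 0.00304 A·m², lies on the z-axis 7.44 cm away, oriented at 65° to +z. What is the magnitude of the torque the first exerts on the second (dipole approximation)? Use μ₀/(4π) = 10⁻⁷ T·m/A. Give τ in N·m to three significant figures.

Dipole B is on the axis of dipole A, so B₁ there is axial: B₁ = (μ₀/4π)·2m₁/r³ along +z.
B₁ = 2(10⁻⁷)(0.00822)/(0.0744)³ = 3.992×10⁻⁶ T.
τ = m₂ B₁ sinθ.
τ = (0.00304)(3.992×10⁻⁶)·sin65° = 1.100×10⁻⁸ N·m.

τ ≈ 1.10×10⁻⁸ N·m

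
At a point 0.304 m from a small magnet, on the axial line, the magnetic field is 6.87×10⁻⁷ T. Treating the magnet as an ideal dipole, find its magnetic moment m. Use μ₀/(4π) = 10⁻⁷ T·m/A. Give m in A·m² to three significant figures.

On axis B = (μ₀/4π)·2m/r³, so m = Br³·4π/(μ₀·2).
m = (6.87×10⁻⁷)·(0.304)³ / (2·10⁻⁷) = 0.09650 A·m².

m ≈ 0.0965 A·m²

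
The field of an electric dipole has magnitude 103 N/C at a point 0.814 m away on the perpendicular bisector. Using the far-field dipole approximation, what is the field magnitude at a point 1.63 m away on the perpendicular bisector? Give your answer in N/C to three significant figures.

E ≈ 12.8 N/C

Dipole fields scale as 1/r³ in the far field; the geometry is the same at both points.
E₂ = E₁ · (r₁/r₂)³ = 103 · (0.814/1.63)³.
(r₁/r₂)³ = (0.4994)³ = 0.1245.
E₂ ≈ 12.83 N/C.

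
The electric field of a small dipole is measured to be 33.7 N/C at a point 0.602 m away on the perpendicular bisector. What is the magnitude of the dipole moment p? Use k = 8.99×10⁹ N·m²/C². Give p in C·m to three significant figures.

p ≈ 8.18×10⁻¹⁰ C·m

In the equatorial plane E = kp/r³, so p = Er³/(k).
p = (33.7)·(0.602)³ / (8.99×10⁹) = 8.178×10⁻¹⁰ C·m.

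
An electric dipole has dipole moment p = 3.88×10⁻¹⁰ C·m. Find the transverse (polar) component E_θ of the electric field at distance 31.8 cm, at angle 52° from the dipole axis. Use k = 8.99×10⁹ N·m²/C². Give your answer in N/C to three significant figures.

E_θ ≈ 85.5 N/C

For a dipole, E_θ = (kp sinθ)/r³.
kp/r³ = (8.99×10⁹)(3.88×10⁻¹⁰)/(0.318)³ = 108.5 N/C.
E_θ = 108.5·sin52° = 85.48 N/C.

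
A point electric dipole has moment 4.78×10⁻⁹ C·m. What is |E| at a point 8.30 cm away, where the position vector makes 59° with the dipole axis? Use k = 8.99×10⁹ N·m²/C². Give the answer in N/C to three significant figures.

E ≈ 1.01×10⁵ N/C

At angle θ the dipole field magnitude is E = (kp/r³)·√(1 + 3cos²θ).
kp/r³ = (8.99×10⁹)(4.78×10⁻⁹) / (0.0830)³ = 7.515×10⁴ N/C.
√(1 + 3cos²59°) = √(1 + 3·0.2653) = √1.7958 ≈ 1.3401.
E ≈ 7.515×10⁴ × 1.340 = 1.007×10⁵ N/C.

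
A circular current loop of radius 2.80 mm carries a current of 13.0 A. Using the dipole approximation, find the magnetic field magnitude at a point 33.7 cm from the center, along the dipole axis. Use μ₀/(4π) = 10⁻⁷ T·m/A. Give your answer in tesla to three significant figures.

Magnetic moment m = IA = Iπa² = (13.0)·π·(0.00280)² = 3.202×10⁻⁴ A·m².
On axis B = (μ₀/4π)·2m/r³.
B = 2·(10⁻⁷)·(3.202×10⁻⁴) / (0.337)³ = 1.673×10⁻⁹ T.

B ≈ 1.67×10⁻⁹ T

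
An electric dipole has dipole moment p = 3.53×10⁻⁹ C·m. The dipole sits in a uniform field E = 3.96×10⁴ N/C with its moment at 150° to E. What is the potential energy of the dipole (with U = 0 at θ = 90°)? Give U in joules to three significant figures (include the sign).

U ≈ 1.21×10⁻⁴ J

U = −p·E = −pE cosθ.
U = −(3.53×10⁻⁹)(3.96×10⁴)·cos150° = 1.211×10⁻⁴ J.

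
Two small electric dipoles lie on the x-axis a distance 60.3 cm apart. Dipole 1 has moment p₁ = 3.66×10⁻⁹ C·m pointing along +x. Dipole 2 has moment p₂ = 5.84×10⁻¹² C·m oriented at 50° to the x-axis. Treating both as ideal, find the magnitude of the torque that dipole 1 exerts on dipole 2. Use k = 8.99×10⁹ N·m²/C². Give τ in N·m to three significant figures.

τ ≈ 1.34×10⁻⁹ N·m

The second dipole sits on the axis of the first, so the field there is axial: E₁ = 2kp₁/r³ along +x.
E₁ = 2(8.99×10⁹)(3.66×10⁻⁹)/(0.603)³ = 300.1 N/C.
Torque on the second dipole: τ = p₂ E₁ sinθ.
τ = (5.84×10⁻¹²)(300.1)·sin50° = 1.343×10⁻⁹ N·m.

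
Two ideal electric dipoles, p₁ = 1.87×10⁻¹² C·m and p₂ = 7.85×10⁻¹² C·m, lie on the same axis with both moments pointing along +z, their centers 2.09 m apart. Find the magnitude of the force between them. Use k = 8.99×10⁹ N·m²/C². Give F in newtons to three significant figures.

F ≈ 4.15×10⁻¹⁴ N

On-axis field of dipole 1 at distance r: E = 2kp₁/r³. Force on dipole 2 is F = p₂·dE/dr (gradient along axis).
dE/dr = −6kp₁/r⁴, so |F| = 6kp₁p₂/r⁴ (attractive for aligned moments).
F = 6(8.99×10⁹)(1.87×10⁻¹²)(7.85×10⁻¹²)/(2.09)⁴ = 4.150×10⁻¹⁴ N.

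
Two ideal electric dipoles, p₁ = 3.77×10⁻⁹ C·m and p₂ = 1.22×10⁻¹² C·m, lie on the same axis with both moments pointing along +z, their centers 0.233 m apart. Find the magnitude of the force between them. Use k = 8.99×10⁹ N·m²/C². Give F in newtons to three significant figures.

On-axis field of dipole 1 at distance r: E = 2kp₁/r³. Force on dipole 2 is F = p₂·dE/dr (gradient along axis).
dE/dr = −6kp₁/r⁴, so |F| = 6kp₁p₂/r⁴ (attractive for aligned moments).
F = 6(8.99×10⁹)(3.77×10⁻⁹)(1.22×10⁻¹²)/(0.233)⁴ = 8.418×10⁻⁸ N.

F ≈ 8.42×10⁻⁸ N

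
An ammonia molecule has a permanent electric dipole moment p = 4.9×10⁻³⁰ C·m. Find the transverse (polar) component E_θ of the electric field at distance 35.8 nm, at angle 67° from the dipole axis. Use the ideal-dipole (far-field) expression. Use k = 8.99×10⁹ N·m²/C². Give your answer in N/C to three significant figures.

E_θ ≈ 884 N/C

For a dipole, E_θ = (kp sinθ)/r³.
kp/r³ = (8.99×10⁹)(4.90×10⁻³⁰)/(3.58×10⁻⁸)³ = 960.1 N/C.
E_θ = 960.1·sin67° = 883.8 N/C.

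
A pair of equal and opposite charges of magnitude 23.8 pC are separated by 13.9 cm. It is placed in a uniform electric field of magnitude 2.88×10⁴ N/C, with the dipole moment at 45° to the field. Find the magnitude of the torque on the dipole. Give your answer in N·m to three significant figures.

τ ≈ 6.74×10⁻⁸ N·m

Dipole moment p = qd = (2.38×10⁻¹¹ C)(0.139 m) = 3.308×10⁻¹² C·m.
Torque on an electric dipole: τ = pE sinθ.
τ = (3.308×10⁻¹²)(2.88×10⁴)·sin45° = 6.737×10⁻⁸ N·m.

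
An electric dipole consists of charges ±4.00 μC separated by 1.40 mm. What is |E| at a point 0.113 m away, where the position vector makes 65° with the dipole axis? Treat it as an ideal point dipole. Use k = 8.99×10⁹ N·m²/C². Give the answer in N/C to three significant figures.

Dipole moment p = qd = (4.00×10⁻⁶ C)(0.00140 m) = 5.60×10⁻⁹ C·m.
At angle θ the dipole field magnitude is E = (kp/r³)·√(1 + 3cos²θ).
kp/r³ = (8.99×10⁹)(5.60×10⁻⁹) / (0.113)³ = 3.489×10⁴ N/C.
√(1 + 3cos²65°) = √(1 + 3·0.1786) = √1.5358 ≈ 1.2393.
E ≈ 3.489×10⁴ × 1.239 = 4.324×10⁴ N/C.

E ≈ 4.32×10⁴ N/C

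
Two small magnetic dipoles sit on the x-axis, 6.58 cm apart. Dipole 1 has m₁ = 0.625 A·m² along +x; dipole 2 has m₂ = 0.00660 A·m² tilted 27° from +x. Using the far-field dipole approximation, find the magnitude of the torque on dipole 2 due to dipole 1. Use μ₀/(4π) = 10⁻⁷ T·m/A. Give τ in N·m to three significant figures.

Dipole B is on the axis of dipole A, so B₁ there is axial: B₁ = (μ₀/4π)·2m₁/r³ along +x.
B₁ = 2(10⁻⁷)(0.625)/(0.0658)³ = 4.388×10⁻⁴ T.
τ = m₂ B₁ sinθ.
τ = (0.00660)(4.388×10⁻⁴)·sin27° = 1.315×10⁻⁶ N·m.

τ ≈ 1.31×10⁻⁶ N·m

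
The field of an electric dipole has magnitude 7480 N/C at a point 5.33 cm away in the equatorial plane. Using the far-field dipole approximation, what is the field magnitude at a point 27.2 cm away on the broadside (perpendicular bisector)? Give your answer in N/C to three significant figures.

Dipole fields scale as 1/r³ in the far field; the geometry is the same at both points.
E₂ = E₁ · (r₁/r₂)³ = 7480 · (5.33/27.2)³.
(r₁/r₂)³ = (0.196)³ = 0.007524.
E₂ ≈ 56.28 N/C.

E ≈ 56.3 N/C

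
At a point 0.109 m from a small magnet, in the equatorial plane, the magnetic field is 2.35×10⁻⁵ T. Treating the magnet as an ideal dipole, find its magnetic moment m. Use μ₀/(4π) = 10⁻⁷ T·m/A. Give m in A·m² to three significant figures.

In the equatorial plane B = (μ₀/4π)·m/r³, so m = Br³·4π/(μ₀).
m = (2.35×10⁻⁵)·(0.109)³ / (10⁻⁷) = 0.3043 A·m².

m ≈ 0.304 A·m²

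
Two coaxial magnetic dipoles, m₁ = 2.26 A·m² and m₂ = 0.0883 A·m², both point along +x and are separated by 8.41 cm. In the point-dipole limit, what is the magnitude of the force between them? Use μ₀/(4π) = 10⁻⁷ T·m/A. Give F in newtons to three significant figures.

On-axis B of dipole 1: B = (μ₀/4π)·2m₁/r³. Force on dipole 2: F = m₂·dB/dr.
dB/dr = −(μ₀/4π)·6m₁/r⁴, so |F| = (μ₀/4π)·6m₁m₂/r⁴.
F = 6(10⁻⁷)(2.26)(0.0883)/(0.0841)⁴ = 0.002394 N.

F ≈ 0.00239 N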